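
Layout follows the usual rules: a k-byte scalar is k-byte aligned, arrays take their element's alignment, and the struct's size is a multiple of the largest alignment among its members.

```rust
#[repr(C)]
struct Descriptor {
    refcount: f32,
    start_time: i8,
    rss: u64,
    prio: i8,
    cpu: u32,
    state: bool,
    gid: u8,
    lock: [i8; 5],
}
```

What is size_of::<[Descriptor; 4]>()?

@0: refcount [4B, align 4] → 4
@4: start_time [1B, align 1] → 5
+3 pad (align 8)
@8: rss [8B, align 8] → 16
@16: prio [1B, align 1] → 17
+3 pad (align 4)
@20: cpu [4B, align 4] → 24
@24: state [1B, align 1] → 25
@25: gid [1B, align 1] → 26
@26: lock [5B, align 1] → 31
+1 tail pad (align 8)
size 32, align 8
array of 4: 4 × 32 = 128

128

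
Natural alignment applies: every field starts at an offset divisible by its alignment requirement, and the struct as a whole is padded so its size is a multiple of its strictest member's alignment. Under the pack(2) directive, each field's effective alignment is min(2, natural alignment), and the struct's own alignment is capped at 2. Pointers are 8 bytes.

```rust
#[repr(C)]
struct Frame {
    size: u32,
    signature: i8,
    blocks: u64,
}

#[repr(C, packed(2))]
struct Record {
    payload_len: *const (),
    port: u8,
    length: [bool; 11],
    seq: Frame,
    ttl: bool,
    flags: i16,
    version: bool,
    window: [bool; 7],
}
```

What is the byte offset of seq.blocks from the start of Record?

Frame: @0: size [4B, align 4] → 4; @4: signature [1B, align 1] → 5; +3 pad (align 8); @8: blocks [8B, align 8] → 16; size 16, align 8
@0: payload_len [8B, align 2] → 8
@8: port [1B, align 1] → 9
@9: length [11B, align 1] → 20
@20: seq [16B, align 2] → 36
within Frame: blocks at 8
20 + 8 = 28

28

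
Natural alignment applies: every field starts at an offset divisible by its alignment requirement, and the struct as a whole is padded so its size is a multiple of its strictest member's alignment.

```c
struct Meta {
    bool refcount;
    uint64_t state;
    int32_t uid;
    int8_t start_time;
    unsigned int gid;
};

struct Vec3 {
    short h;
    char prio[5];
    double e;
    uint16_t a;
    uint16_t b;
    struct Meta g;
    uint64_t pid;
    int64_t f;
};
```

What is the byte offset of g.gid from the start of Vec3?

48

Meta: @0: refcount [1B, align 1] → 1; +7 pad (align 8); @8: state [8B, align 8] → 16; @16: uid [4B, align 4] → 20; @20: start_time [1B, align 1] → 21; +3 pad (align 4); @24: gid [4B, align 4] → 28; +4 tail pad (align 8); size 32, align 8
@0: h [2B, align 2] → 2
@2: prio [5B, align 1] → 7
+1 pad (align 8)
@8: e [8B, align 8] → 16
@16: a [2B, align 2] → 18
@18: b [2B, align 2] → 20
+4 pad (align 8)
@24: g [32B, align 8] → 56
within Meta: gid at 24
24 + 24 = 48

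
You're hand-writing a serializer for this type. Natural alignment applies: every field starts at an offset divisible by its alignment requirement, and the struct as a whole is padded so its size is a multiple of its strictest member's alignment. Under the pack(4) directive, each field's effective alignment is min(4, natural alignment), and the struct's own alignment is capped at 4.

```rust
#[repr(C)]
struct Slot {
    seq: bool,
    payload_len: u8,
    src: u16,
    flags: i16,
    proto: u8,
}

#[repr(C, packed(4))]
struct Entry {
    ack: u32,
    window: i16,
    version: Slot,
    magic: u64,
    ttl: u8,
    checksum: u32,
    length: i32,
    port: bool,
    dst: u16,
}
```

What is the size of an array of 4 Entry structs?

Slot: 0..1  seq  (1B, 1-aligned); 1..2  payload_len  (1B, 1-aligned); 2..4  src  (2B, 2-aligned); 4..6  flags  (2B, 2-aligned); 6..7  proto  (1B, 1-aligned); 7..8  -- tail padding (1B); sizeof = 8, alignof = 2
0..4  ack  (4B, 4-aligned)
4..6  window  (2B, 2-aligned)
6..14  version  (8B, 2-aligned)
14..16  -- padding (2B)
16..24  magic  (8B, 4-aligned)
24..25  ttl  (1B, 1-aligned)
25..28  -- padding (3B)
28..32  checksum  (4B, 4-aligned)
32..36  length  (4B, 4-aligned)
36..37  port  (1B, 1-aligned)
37..38  -- padding (1B)
38..40  dst  (2B, 2-aligned)
sizeof = 40, alignof = 4
array of 4: 4 × 40 = 160

160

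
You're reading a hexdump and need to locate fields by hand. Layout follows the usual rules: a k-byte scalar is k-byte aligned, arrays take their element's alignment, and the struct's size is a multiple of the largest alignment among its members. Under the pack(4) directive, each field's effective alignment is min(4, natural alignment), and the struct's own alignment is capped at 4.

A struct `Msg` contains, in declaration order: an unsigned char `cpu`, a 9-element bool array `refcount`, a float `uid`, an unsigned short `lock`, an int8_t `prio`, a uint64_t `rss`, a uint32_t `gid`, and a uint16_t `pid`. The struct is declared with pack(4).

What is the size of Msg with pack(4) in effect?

cpu at 0 (size 1, align 1) → ends 1
refcount at 1 (size 9, align 1) → ends 10
pad 2 to align 4 for uid
uid at 12 (size 4, align 4) → ends 16
lock at 16 (size 2, align 2) → ends 18
prio at 18 (size 1, align 1) → ends 19
pad 1 to align 4 for rss
rss at 20 (size 8, align 4) → ends 28
gid at 28 (size 4, align 4) → ends 32
pid at 32 (size 2, align 2) → ends 34
tail pad 2 to reach multiple of 4
total 36 bytes, alignment 4

36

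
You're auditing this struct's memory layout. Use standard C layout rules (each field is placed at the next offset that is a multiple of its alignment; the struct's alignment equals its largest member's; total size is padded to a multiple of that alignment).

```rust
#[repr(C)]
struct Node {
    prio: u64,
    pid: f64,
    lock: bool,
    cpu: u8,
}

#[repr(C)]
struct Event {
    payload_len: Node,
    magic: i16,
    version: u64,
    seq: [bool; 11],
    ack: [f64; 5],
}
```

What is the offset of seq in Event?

40

Node: prio at 0 (size 8, align 8) → ends 8; pid at 8 (size 8, align 8) → ends 16; lock at 16 (size 1, align 1) → ends 17; cpu at 17 (size 1, align 1) → ends 18; tail pad 6 to reach multiple of 8; total 24 bytes, alignment 8
payload_len at 0 (size 24, align 8) → ends 24
magic at 24 (size 2, align 2) → ends 26
pad 6 to align 8 for version
version at 32 (size 8, align 8) → ends 40
seq at 40 (size 11, align 1) → ends 51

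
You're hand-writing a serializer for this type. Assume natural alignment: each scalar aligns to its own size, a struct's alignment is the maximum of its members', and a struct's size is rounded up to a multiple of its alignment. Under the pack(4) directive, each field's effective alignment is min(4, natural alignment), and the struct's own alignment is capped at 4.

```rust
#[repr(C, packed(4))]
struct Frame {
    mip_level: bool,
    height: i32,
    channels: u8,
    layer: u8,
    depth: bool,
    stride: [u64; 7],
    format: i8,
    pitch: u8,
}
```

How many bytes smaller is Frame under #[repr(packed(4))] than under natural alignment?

natural layout:
  @0: mip_level [1B, align 1] → 1
  +3 pad (align 4)
  @4: height [4B, align 4] → 8
  @8: channels [1B, align 1] → 9
  @9: layer [1B, align 1] → 10
  @10: depth [1B, align 1] → 11
  +5 pad (align 8)
  @16: stride [56B, align 8] → 72
  @72: format [1B, align 1] → 73
  @73: pitch [1B, align 1] → 74
  +6 tail pad (align 8)
  size 80, align 8
packed(4) layout:
  @0: mip_level [1B, align 1] → 1
  +3 pad (align 4)
  @4: height [4B, align 4] → 8
  @8: channels [1B, align 1] → 9
  @9: layer [1B, align 1] → 10
  @10: depth [1B, align 1] → 11
  +1 pad (align 4)
  @12: stride [56B, align 4] → 68
  @68: format [1B, align 1] → 69
  @69: pitch [1B, align 1] → 70
  +2 tail pad (align 4)
  size 72, align 4
80 − 72 = 8

8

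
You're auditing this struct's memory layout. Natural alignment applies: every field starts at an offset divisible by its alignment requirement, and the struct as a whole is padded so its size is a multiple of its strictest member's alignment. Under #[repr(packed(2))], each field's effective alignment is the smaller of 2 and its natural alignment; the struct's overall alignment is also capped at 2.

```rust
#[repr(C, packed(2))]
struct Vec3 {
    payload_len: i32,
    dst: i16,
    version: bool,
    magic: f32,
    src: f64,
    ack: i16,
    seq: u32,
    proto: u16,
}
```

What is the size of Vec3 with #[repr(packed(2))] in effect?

28

payload_len at 0 (size 4, align 2) → ends 4
dst at 4 (size 2, align 2) → ends 6
version at 6 (size 1, align 1) → ends 7
pad 1 to align 2 for magic
magic at 8 (size 4, align 2) → ends 12
src at 12 (size 8, align 2) → ends 20
ack at 20 (size 2, align 2) → ends 22
seq at 22 (size 4, align 2) → ends 26
proto at 26 (size 2, align 2) → ends 28
total 28 bytes, alignment 2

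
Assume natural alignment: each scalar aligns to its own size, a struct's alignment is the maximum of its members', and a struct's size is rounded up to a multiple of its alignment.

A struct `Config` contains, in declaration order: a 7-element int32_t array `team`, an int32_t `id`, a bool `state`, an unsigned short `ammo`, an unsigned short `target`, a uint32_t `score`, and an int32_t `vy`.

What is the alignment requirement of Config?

member alignments: team=4, id=4, state=1, ammo=2, target=2, score=4, vy=4
max = 4

4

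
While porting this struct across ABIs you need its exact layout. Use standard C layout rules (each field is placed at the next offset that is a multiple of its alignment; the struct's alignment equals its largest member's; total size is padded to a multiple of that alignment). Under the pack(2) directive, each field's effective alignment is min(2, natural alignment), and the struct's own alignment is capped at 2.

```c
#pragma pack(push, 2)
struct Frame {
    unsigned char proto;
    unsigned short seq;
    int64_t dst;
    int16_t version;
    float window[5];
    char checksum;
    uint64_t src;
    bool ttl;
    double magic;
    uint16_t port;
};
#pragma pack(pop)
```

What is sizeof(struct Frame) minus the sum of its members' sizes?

3

proto at 0 (size 1, align 1) → ends 1
pad 1 to align 2 for seq
seq at 2 (size 2, align 2) → ends 4
dst at 4 (size 8, align 2) → ends 12
version at 12 (size 2, align 2) → ends 14
window at 14 (size 20, align 2) → ends 34
checksum at 34 (size 1, align 1) → ends 35
pad 1 to align 2 for src
src at 36 (size 8, align 2) → ends 44
ttl at 44 (size 1, align 1) → ends 45
pad 1 to align 2 for magic
magic at 46 (size 8, align 2) → ends 54
port at 54 (size 2, align 2) → ends 56
total 56 bytes, alignment 2
data bytes 53, size 56 → padding 3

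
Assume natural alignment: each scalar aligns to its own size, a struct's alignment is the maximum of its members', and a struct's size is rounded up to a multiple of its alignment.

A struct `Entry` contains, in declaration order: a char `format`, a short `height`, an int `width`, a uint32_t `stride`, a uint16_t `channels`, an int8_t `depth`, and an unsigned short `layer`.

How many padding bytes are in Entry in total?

0..1  format  (1B, 1-aligned)
1..2  -- padding (1B)
2..4  height  (2B, 2-aligned)
4..8  width  (4B, 4-aligned)
8..12  stride  (4B, 4-aligned)
12..14  channels  (2B, 2-aligned)
14..15  depth  (1B, 1-aligned)
15..16  -- padding (1B)
16..18  layer  (2B, 2-aligned)
18..20  -- tail padding (2B)
sizeof = 20, alignof = 4
data bytes 16, size 20 → padding 4

4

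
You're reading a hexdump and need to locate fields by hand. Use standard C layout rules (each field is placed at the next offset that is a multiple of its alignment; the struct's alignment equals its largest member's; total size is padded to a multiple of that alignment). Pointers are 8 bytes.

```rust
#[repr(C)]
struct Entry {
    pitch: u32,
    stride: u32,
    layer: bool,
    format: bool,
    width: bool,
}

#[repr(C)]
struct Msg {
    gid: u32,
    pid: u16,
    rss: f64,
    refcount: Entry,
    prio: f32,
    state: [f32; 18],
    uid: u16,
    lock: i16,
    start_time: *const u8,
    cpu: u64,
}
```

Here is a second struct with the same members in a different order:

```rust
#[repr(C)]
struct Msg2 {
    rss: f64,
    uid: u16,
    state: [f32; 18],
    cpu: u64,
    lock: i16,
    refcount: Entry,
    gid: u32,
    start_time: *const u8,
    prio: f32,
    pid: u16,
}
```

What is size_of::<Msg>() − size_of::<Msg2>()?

-8

Entry: @0: pitch [4B, align 4] → 4; @4: stride [4B, align 4] → 8; @8: layer [1B, align 1] → 9; @9: format [1B, align 1] → 10; @10: width [1B, align 1] → 11; +1 tail pad (align 4); size 12, align 4
@0: gid [4B, align 4] → 4
@4: pid [2B, align 2] → 6
+2 pad (align 8)
@8: rss [8B, align 8] → 16
@16: refcount [12B, align 4] → 28
@28: prio [4B, align 4] → 32
@32: state [72B, align 4] → 104
@104: uid [2B, align 2] → 106
@106: lock [2B, align 2] → 108
+4 pad (align 8)
@112: start_time [8B, align 8] → 120
@120: cpu [8B, align 8] → 128
size 128, align 8
— Msg2 —
@0: rss [8B, align 8] → 8
@8: uid [2B, align 2] → 10
+2 pad (align 4)
@12: state [72B, align 4] → 84
+4 pad (align 8)
@88: cpu [8B, align 8] → 96
@96: lock [2B, align 2] → 98
+2 pad (align 4)
@100: refcount [12B, align 4] → 112
@112: gid [4B, align 4] → 116
+4 pad (align 8)
@120: start_time [8B, align 8] → 128
@128: prio [4B, align 4] → 132
@132: pid [2B, align 2] → 134
+2 tail pad (align 8)
size 136, align 8
128 − 136 = -8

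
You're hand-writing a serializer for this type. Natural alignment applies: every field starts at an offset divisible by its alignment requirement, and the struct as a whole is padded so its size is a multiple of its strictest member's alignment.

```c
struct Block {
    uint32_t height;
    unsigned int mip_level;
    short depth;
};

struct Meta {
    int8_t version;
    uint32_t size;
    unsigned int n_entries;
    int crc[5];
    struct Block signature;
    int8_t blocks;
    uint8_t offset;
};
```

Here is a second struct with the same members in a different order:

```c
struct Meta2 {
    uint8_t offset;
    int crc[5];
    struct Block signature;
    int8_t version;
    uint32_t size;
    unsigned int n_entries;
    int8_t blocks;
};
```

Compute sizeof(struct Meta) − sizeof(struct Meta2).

-4

Block: height at 0 (size 4, align 4) → ends 4; mip_level at 4 (size 4, align 4) → ends 8; depth at 8 (size 2, align 2) → ends 10; tail pad 2 to reach multiple of 4; total 12 bytes, alignment 4
version at 0 (size 1, align 1) → ends 1
pad 3 to align 4 for size
size at 4 (size 4, align 4) → ends 8
n_entries at 8 (size 4, align 4) → ends 12
crc at 12 (size 20, align 4) → ends 32
signature at 32 (size 12, align 4) → ends 44
blocks at 44 (size 1, align 1) → ends 45
offset at 45 (size 1, align 1) → ends 46
tail pad 2 to reach multiple of 4
total 48 bytes, alignment 4
— Meta2 —
offset at 0 (size 1, align 1) → ends 1
pad 3 to align 4 for crc
crc at 4 (size 20, align 4) → ends 24
signature at 24 (size 12, align 4) → ends 36
version at 36 (size 1, align 1) → ends 37
pad 3 to align 4 for size
size at 40 (size 4, align 4) → ends 44
n_entries at 44 (size 4, align 4) → ends 48
blocks at 48 (size 1, align 1) → ends 49
tail pad 3 to reach multiple of 4
total 52 bytes, alignment 4
48 − 52 = -4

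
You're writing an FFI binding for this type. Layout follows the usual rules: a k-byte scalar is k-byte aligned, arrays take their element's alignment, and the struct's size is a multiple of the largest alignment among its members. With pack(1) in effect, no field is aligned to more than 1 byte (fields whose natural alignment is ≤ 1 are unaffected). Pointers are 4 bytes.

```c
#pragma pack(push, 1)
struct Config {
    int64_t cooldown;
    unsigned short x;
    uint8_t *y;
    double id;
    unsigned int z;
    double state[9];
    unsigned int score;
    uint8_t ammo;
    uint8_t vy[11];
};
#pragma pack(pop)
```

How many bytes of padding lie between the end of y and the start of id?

0

@0: cooldown [8B, align 1] → 8
@8: x [2B, align 1] → 10
@10: y [4B, align 1] → 14
@14: id [8B, align 1] → 22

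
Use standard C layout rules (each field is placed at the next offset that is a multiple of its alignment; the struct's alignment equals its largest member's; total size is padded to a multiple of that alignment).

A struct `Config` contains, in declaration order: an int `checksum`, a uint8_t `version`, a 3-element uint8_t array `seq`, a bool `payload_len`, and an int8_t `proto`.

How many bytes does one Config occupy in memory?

0..4  checksum  (4B, 4-aligned)
4..5  version  (1B, 1-aligned)
5..8  seq  (3B, 1-aligned)
8..9  payload_len  (1B, 1-aligned)
9..10  proto  (1B, 1-aligned)
10..12  -- tail padding (2B)
sizeof = 12, alignof = 4

12 bytes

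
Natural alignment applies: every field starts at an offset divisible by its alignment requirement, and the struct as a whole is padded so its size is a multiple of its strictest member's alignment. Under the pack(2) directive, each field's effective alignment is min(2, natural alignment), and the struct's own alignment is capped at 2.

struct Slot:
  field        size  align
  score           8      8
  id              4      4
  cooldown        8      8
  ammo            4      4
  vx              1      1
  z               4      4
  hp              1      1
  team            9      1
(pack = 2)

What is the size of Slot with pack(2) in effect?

@0: score [8B, align 2] → 8
@8: id [4B, align 2] → 12
@12: cooldown [8B, align 2] → 20
@20: ammo [4B, align 2] → 24
@24: vx [1B, align 1] → 25
+1 pad (align 2)
@26: z [4B, align 2] → 30
@30: hp [1B, align 1] → 31
@31: team [9B, align 1] → 40
size 40, align 2

40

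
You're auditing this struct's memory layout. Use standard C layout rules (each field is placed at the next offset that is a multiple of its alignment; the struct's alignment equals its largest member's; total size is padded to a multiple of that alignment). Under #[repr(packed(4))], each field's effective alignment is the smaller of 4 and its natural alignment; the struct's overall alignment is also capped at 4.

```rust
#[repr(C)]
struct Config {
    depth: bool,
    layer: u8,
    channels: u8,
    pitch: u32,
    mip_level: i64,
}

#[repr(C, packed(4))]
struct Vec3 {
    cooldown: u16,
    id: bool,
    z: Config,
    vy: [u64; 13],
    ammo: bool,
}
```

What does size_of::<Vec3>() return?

128 bytes

Config: depth at 0 (size 1, align 1) → ends 1; layer at 1 (size 1, align 1) → ends 2; channels at 2 (size 1, align 1) → ends 3; pad 1 to align 4 for pitch; pitch at 4 (size 4, align 4) → ends 8; mip_level at 8 (size 8, align 8) → ends 16; total 16 bytes, alignment 8
cooldown at 0 (size 2, align 2) → ends 2
id at 2 (size 1, align 1) → ends 3
pad 1 to align 4 for z
z at 4 (size 16, align 4) → ends 20
vy at 20 (size 104, align 4) → ends 124
ammo at 124 (size 1, align 1) → ends 125
tail pad 3 to reach multiple of 4
total 128 bytes, alignment 4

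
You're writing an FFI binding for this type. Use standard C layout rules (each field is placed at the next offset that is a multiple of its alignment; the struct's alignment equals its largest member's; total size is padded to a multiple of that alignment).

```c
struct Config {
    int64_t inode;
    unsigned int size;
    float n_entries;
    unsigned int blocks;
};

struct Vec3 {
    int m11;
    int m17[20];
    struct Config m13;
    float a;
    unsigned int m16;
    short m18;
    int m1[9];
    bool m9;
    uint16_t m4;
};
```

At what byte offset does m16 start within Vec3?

116

Config: @0: inode [8B, align 8] → 8; @8: size [4B, align 4] → 12; @12: n_entries [4B, align 4] → 16; @16: blocks [4B, align 4] → 20; +4 tail pad (align 8); size 24, align 8
@0: m11 [4B, align 4] → 4
@4: m17 [80B, align 4] → 84
+4 pad (align 8)
@88: m13 [24B, align 8] → 112
@112: a [4B, align 4] → 116
@116: m16 [4B, align 4] → 120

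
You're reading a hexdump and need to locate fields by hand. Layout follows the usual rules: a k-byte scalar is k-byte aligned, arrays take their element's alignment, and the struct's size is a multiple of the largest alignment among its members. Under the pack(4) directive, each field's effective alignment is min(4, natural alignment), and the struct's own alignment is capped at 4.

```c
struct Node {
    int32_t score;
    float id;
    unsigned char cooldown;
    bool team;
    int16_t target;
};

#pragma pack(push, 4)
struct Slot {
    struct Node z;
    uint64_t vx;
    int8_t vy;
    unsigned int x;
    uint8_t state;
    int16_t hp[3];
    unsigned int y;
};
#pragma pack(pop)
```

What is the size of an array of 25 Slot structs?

1000

Node: score at 0 (size 4, align 4) → ends 4; id at 4 (size 4, align 4) → ends 8; cooldown at 8 (size 1, align 1) → ends 9; team at 9 (size 1, align 1) → ends 10; target at 10 (size 2, align 2) → ends 12; total 12 bytes, alignment 4
z at 0 (size 12, align 4) → ends 12
vx at 12 (size 8, align 4) → ends 20
vy at 20 (size 1, align 1) → ends 21
pad 3 to align 4 for x
x at 24 (size 4, align 4) → ends 28
state at 28 (size 1, align 1) → ends 29
pad 1 to align 2 for hp
hp at 30 (size 6, align 2) → ends 36
y at 36 (size 4, align 4) → ends 40
total 40 bytes, alignment 4
array of 25: 25 × 40 = 1000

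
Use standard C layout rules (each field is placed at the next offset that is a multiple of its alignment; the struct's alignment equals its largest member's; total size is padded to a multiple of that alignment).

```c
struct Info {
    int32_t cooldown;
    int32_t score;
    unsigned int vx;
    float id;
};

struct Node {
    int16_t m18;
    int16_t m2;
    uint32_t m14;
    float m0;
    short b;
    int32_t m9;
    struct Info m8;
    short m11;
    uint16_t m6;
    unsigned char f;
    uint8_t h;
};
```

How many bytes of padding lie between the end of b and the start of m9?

2

Info: @0: cooldown [4B, align 4] → 4; @4: score [4B, align 4] → 8; @8: vx [4B, align 4] → 12; @12: id [4B, align 4] → 16; size 16, align 4
@0: m18 [2B, align 2] → 2
@2: m2 [2B, align 2] → 4
@4: m14 [4B, align 4] → 8
@8: m0 [4B, align 4] → 12
@12: b [2B, align 2] → 14
+2 pad (align 4)
@16: m9 [4B, align 4] → 20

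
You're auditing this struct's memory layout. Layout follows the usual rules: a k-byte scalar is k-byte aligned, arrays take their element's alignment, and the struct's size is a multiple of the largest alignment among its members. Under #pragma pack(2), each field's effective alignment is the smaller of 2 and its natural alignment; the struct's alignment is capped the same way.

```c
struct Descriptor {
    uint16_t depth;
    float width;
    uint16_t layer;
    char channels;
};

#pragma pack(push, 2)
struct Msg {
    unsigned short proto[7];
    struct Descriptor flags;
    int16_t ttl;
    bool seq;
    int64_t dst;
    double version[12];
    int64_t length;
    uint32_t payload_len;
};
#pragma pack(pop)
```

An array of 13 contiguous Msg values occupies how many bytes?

Descriptor: 0..2  depth  (2B, 2-aligned); 2..4  -- padding (2B); 4..8  width  (4B, 4-aligned); 8..10  layer  (2B, 2-aligned); 10..11  channels  (1B, 1-aligned); 11..12  -- tail padding (1B); sizeof = 12, alignof = 4
0..14  proto  (14B, 2-aligned)
14..26  flags  (12B, 2-aligned)
26..28  ttl  (2B, 2-aligned)
28..29  seq  (1B, 1-aligned)
29..30  -- padding (1B)
30..38  dst  (8B, 2-aligned)
38..134  version  (96B, 2-aligned)
134..142  length  (8B, 2-aligned)
142..146  payload_len  (4B, 2-aligned)
sizeof = 146, alignof = 2
array of 13: 13 × 146 = 1898

1898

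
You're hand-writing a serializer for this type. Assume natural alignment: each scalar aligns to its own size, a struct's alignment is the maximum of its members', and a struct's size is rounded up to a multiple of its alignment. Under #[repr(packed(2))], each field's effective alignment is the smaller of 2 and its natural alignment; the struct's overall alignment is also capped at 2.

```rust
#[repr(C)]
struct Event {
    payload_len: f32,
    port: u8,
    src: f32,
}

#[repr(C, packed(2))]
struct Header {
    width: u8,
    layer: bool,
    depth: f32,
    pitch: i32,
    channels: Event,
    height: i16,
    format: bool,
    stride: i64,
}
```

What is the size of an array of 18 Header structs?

Event: @0: payload_len [4B, align 4] → 4; @4: port [1B, align 1] → 5; +3 pad (align 4); @8: src [4B, align 4] → 12; size 12, align 4
@0: width [1B, align 1] → 1
@1: layer [1B, align 1] → 2
@2: depth [4B, align 2] → 6
@6: pitch [4B, align 2] → 10
@10: channels [12B, align 2] → 22
@22: height [2B, align 2] → 24
@24: format [1B, align 1] → 25
+1 pad (align 2)
@26: stride [8B, align 2] → 34
size 34, align 2
array of 18: 18 × 34 = 612

612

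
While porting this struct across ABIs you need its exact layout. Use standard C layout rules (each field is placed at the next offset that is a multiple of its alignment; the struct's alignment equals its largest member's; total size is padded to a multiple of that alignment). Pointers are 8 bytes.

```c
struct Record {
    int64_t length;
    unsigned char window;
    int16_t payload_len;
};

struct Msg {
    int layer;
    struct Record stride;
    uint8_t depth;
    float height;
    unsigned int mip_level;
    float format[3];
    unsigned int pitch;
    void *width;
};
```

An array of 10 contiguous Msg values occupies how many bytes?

640

Record: @0: length [8B, align 8] → 8; @8: window [1B, align 1] → 9; +1 pad (align 2); @10: payload_len [2B, align 2] → 12; +4 tail pad (align 8); size 16, align 8
@0: layer [4B, align 4] → 4
+4 pad (align 8)
@8: stride [16B, align 8] → 24
@24: depth [1B, align 1] → 25
+3 pad (align 4)
@28: height [4B, align 4] → 32
@32: mip_level [4B, align 4] → 36
@36: format [12B, align 4] → 48
@48: pitch [4B, align 4] → 52
+4 pad (align 8)
@56: width [8B, align 8] → 64
size 64, align 8
array of 10: 10 × 64 = 640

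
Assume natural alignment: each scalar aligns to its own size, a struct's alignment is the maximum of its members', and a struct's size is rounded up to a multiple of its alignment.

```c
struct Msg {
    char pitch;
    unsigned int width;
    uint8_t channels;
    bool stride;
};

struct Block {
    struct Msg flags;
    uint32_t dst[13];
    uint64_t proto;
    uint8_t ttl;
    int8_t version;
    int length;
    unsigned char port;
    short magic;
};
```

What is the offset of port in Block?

Msg: pitch at 0 (size 1, align 1) → ends 1; pad 3 to align 4 for width; width at 4 (size 4, align 4) → ends 8; channels at 8 (size 1, align 1) → ends 9; stride at 9 (size 1, align 1) → ends 10; tail pad 2 to reach multiple of 4; total 12 bytes, alignment 4
flags at 0 (size 12, align 4) → ends 12
dst at 12 (size 52, align 4) → ends 64
proto at 64 (size 8, align 8) → ends 72
ttl at 72 (size 1, align 1) → ends 73
version at 73 (size 1, align 1) → ends 74
pad 2 to align 4 for length
length at 76 (size 4, align 4) → ends 80
port at 80 (size 1, align 1) → ends 81

80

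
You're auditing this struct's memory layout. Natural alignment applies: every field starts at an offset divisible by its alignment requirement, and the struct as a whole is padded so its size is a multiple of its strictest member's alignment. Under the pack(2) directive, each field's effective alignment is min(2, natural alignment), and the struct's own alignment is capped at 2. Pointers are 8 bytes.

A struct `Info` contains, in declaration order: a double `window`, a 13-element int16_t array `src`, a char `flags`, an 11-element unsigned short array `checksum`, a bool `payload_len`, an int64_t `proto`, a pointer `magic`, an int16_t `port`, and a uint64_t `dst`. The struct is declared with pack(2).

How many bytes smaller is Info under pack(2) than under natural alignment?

natural layout:
  @0: window [8B, align 8] → 8
  @8: src [26B, align 2] → 34
  @34: flags [1B, align 1] → 35
  +1 pad (align 2)
  @36: checksum [22B, align 2] → 58
  @58: payload_len [1B, align 1] → 59
  +5 pad (align 8)
  @64: proto [8B, align 8] → 72
  @72: magic [8B, align 8] → 80
  @80: port [2B, align 2] → 82
  +6 pad (align 8)
  @88: dst [8B, align 8] → 96
  size 96, align 8
packed(2) layout:
  @0: window [8B, align 2] → 8
  @8: src [26B, align 2] → 34
  @34: flags [1B, align 1] → 35
  +1 pad (align 2)
  @36: checksum [22B, align 2] → 58
  @58: payload_len [1B, align 1] → 59
  +1 pad (align 2)
  @60: proto [8B, align 2] → 68
  @68: magic [8B, align 2] → 76
  @76: port [2B, align 2] → 78
  @78: dst [8B, align 2] → 86
  size 86, align 2
96 − 86 = 10

10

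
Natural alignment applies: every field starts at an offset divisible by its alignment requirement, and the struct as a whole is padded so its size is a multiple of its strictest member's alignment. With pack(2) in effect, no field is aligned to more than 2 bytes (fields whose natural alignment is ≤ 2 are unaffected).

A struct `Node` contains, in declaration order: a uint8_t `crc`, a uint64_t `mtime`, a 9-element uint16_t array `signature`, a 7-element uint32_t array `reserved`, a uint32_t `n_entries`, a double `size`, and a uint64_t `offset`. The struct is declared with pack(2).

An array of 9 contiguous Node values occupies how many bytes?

684

0..1  crc  (1B, 1-aligned)
1..2  -- padding (1B)
2..10  mtime  (8B, 2-aligned)
10..28  signature  (18B, 2-aligned)
28..56  reserved  (28B, 2-aligned)
56..60  n_entries  (4B, 2-aligned)
60..68  size  (8B, 2-aligned)
68..76  offset  (8B, 2-aligned)
sizeof = 76, alignof = 2
array of 9: 9 × 76 = 684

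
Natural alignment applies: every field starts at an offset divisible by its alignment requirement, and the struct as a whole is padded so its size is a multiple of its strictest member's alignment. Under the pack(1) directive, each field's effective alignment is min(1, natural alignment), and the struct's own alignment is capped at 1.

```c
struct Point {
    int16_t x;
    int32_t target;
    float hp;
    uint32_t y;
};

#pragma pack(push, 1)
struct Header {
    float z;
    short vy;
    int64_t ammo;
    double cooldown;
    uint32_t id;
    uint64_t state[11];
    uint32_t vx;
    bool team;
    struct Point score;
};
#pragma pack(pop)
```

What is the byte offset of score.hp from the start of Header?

127

Point: 0..2  x  (2B, 2-aligned); 2..4  -- padding (2B); 4..8  target  (4B, 4-aligned); 8..12  hp  (4B, 4-aligned); 12..16  y  (4B, 4-aligned); sizeof = 16, alignof = 4
0..4  z  (4B, 1-aligned)
4..6  vy  (2B, 1-aligned)
6..14  ammo  (8B, 1-aligned)
14..22  cooldown  (8B, 1-aligned)
22..26  id  (4B, 1-aligned)
26..114  state  (88B, 1-aligned)
114..118  vx  (4B, 1-aligned)
118..119  team  (1B, 1-aligned)
119..135  score  (16B, 1-aligned)
within Point: hp at 8
119 + 8 = 127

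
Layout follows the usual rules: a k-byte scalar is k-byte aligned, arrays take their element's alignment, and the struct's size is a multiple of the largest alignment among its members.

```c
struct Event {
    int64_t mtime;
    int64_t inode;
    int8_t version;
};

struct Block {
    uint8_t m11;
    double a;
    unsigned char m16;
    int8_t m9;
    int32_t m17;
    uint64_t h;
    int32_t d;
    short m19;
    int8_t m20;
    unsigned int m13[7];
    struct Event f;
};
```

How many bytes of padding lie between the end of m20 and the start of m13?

Event: mtime at 0 (size 8, align 8) → ends 8; inode at 8 (size 8, align 8) → ends 16; version at 16 (size 1, align 1) → ends 17; tail pad 7 to reach multiple of 8; total 24 bytes, alignment 8
m11 at 0 (size 1, align 1) → ends 1
pad 7 to align 8 for a
a at 8 (size 8, align 8) → ends 16
m16 at 16 (size 1, align 1) → ends 17
m9 at 17 (size 1, align 1) → ends 18
pad 2 to align 4 for m17
m17 at 20 (size 4, align 4) → ends 24
h at 24 (size 8, align 8) → ends 32
d at 32 (size 4, align 4) → ends 36
m19 at 36 (size 2, align 2) → ends 38
m20 at 38 (size 1, align 1) → ends 39
pad 1 to align 4 for m13
m13 at 40 (size 28, align 4) → ends 68

1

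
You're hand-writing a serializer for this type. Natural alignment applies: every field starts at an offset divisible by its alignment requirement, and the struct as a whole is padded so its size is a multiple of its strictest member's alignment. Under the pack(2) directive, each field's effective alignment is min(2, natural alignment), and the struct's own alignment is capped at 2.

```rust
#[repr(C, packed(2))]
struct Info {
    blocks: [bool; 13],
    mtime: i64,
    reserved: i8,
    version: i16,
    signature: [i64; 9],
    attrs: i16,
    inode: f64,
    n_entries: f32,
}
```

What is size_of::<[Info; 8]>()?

896

blocks at 0 (size 13, align 1) → ends 13
pad 1 to align 2 for mtime
mtime at 14 (size 8, align 2) → ends 22
reserved at 22 (size 1, align 1) → ends 23
pad 1 to align 2 for version
version at 24 (size 2, align 2) → ends 26
signature at 26 (size 72, align 2) → ends 98
attrs at 98 (size 2, align 2) → ends 100
inode at 100 (size 8, align 2) → ends 108
n_entries at 108 (size 4, align 2) → ends 112
total 112 bytes, alignment 2
array of 8: 8 × 112 = 896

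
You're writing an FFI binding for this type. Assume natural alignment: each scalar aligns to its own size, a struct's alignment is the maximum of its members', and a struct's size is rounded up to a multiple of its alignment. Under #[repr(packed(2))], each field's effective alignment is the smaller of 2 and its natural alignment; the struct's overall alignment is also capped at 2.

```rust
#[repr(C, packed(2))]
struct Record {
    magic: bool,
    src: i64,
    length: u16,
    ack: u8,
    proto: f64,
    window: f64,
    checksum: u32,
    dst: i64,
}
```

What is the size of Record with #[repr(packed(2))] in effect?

@0: magic [1B, align 1] → 1
+1 pad (align 2)
@2: src [8B, align 2] → 10
@10: length [2B, align 2] → 12
@12: ack [1B, align 1] → 13
+1 pad (align 2)
@14: proto [8B, align 2] → 22
@22: window [8B, align 2] → 30
@30: checksum [4B, align 2] → 34
@34: dst [8B, align 2] → 42
size 42, align 2

42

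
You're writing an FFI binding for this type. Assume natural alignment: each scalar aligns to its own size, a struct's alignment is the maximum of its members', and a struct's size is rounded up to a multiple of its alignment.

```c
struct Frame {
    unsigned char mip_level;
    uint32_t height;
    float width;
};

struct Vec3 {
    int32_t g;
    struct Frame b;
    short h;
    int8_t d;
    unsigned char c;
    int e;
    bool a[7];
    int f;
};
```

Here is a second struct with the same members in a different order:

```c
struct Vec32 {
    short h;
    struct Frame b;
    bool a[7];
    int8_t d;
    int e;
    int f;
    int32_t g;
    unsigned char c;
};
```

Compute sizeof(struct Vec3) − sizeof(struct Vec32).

Frame: @0: mip_level [1B, align 1] → 1; +3 pad (align 4); @4: height [4B, align 4] → 8; @8: width [4B, align 4] → 12; size 12, align 4
@0: g [4B, align 4] → 4
@4: b [12B, align 4] → 16
@16: h [2B, align 2] → 18
@18: d [1B, align 1] → 19
@19: c [1B, align 1] → 20
@20: e [4B, align 4] → 24
@24: a [7B, align 1] → 31
+1 pad (align 4)
@32: f [4B, align 4] → 36
size 36, align 4
— Vec32 —
@0: h [2B, align 2] → 2
+2 pad (align 4)
@4: b [12B, align 4] → 16
@16: a [7B, align 1] → 23
@23: d [1B, align 1] → 24
@24: e [4B, align 4] → 28
@28: f [4B, align 4] → 32
@32: g [4B, align 4] → 36
@36: c [1B, align 1] → 37
+3 tail pad (align 4)
size 40, align 4
36 − 40 = -4

-4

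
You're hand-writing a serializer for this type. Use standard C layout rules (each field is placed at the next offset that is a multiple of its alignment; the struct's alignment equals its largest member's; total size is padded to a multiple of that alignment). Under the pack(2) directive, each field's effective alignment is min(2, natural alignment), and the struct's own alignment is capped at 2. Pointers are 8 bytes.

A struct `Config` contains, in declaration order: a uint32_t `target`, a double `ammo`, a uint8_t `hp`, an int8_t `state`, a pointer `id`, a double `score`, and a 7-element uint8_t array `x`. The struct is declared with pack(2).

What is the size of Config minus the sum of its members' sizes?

1

@0: target [4B, align 2] → 4
@4: ammo [8B, align 2] → 12
@12: hp [1B, align 1] → 13
@13: state [1B, align 1] → 14
@14: id [8B, align 2] → 22
@22: score [8B, align 2] → 30
@30: x [7B, align 1] → 37
+1 tail pad (align 2)
size 38, align 2
data bytes 37, size 38 → padding 1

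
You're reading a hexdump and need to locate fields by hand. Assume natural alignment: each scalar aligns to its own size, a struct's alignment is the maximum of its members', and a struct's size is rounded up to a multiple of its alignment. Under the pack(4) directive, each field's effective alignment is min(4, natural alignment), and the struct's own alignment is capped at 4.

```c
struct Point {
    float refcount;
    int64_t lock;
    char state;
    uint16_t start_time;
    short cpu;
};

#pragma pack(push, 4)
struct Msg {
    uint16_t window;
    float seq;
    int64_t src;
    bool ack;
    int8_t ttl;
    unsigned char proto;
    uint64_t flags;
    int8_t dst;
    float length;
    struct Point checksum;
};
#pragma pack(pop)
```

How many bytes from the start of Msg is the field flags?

20

Point: @0: refcount [4B, align 4] → 4; +4 pad (align 8); @8: lock [8B, align 8] → 16; @16: state [1B, align 1] → 17; +1 pad (align 2); @18: start_time [2B, align 2] → 20; @20: cpu [2B, align 2] → 22; +2 tail pad (align 8); size 24, align 8
@0: window [2B, align 2] → 2
+2 pad (align 4)
@4: seq [4B, align 4] → 8
@8: src [8B, align 4] → 16
@16: ack [1B, align 1] → 17
@17: ttl [1B, align 1] → 18
@18: proto [1B, align 1] → 19
+1 pad (align 4)
@20: flags [8B, align 4] → 28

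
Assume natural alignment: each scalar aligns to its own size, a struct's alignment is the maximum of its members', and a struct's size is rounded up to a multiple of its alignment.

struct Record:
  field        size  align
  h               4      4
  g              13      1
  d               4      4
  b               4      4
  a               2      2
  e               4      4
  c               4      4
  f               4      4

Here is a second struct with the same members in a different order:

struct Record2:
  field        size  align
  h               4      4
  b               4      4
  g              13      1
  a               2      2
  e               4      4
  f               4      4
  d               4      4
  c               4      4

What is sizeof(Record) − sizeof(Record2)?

4

0..4  h  (4B, 4-aligned)
4..17  g  (13B, 1-aligned)
17..20  -- padding (3B)
20..24  d  (4B, 4-aligned)
24..28  b  (4B, 4-aligned)
28..30  a  (2B, 2-aligned)
30..32  -- padding (2B)
32..36  e  (4B, 4-aligned)
36..40  c  (4B, 4-aligned)
40..44  f  (4B, 4-aligned)
sizeof = 44, alignof = 4
— Record2 —
0..4  h  (4B, 4-aligned)
4..8  b  (4B, 4-aligned)
8..21  g  (13B, 1-aligned)
21..22  -- padding (1B)
22..24  a  (2B, 2-aligned)
24..28  e  (4B, 4-aligned)
28..32  f  (4B, 4-aligned)
32..36  d  (4B, 4-aligned)
36..40  c  (4B, 4-aligned)
sizeof = 40, alignof = 4
44 − 40 = 4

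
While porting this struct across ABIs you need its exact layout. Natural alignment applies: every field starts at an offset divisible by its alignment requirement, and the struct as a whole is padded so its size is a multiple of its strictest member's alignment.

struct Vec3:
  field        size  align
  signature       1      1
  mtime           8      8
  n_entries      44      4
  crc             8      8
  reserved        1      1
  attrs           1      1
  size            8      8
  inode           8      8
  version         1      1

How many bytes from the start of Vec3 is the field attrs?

73

signature at 0 (size 1, align 1) → ends 1
pad 7 to align 8 for mtime
mtime at 8 (size 8, align 8) → ends 16
n_entries at 16 (size 44, align 4) → ends 60
pad 4 to align 8 for crc
crc at 64 (size 8, align 8) → ends 72
reserved at 72 (size 1, align 1) → ends 73
attrs at 73 (size 1, align 1) → ends 74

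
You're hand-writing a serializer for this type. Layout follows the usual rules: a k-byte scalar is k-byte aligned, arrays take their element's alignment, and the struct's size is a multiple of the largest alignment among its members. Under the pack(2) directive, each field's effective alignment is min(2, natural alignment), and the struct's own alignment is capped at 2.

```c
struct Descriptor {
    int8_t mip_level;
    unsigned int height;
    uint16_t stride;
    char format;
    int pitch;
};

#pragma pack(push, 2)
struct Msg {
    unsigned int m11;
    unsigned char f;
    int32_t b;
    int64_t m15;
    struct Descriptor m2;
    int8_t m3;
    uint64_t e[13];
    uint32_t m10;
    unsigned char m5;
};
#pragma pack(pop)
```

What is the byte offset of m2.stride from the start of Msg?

Descriptor: 0..1  mip_level  (1B, 1-aligned); 1..4  -- padding (3B); 4..8  height  (4B, 4-aligned); 8..10  stride  (2B, 2-aligned); 10..11  format  (1B, 1-aligned); 11..12  -- padding (1B); 12..16  pitch  (4B, 4-aligned); sizeof = 16, alignof = 4
0..4  m11  (4B, 2-aligned)
4..5  f  (1B, 1-aligned)
5..6  -- padding (1B)
6..10  b  (4B, 2-aligned)
10..18  m15  (8B, 2-aligned)
18..34  m2  (16B, 2-aligned)
within Descriptor: stride at 8
18 + 8 = 26

26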